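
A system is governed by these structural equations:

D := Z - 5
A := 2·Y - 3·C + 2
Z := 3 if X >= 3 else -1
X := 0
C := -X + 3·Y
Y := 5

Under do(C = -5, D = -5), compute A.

Setting C = -5, D = -5 by intervention discards those variables' equations.
A = 2·Y - 3·C + 2  [with Y=5, C=-5]  = 27

27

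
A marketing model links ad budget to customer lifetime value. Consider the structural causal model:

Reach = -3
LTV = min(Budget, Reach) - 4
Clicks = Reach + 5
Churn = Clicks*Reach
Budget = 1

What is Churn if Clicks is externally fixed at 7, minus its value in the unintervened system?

The intervention breaks the incoming arrows to Clicks: Clicks = Reach + 5 no longer applies, and Clicks = 7.
Churn = Clicks*Reach  [with Clicks=7, Reach=-3]  = -21
Without intervention: Clicks = Reach + 5  [with Reach=-3]  = 2; Churn = Clicks*Reach  [with Clicks=2, Reach=-3]  = -6.
Change = -21 − (-6) = -15.

-15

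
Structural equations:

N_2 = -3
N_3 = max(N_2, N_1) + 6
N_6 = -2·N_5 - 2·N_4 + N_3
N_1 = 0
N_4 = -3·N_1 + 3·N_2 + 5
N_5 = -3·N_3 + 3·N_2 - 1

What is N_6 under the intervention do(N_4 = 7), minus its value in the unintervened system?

-22

Under do(N_4=7), the mechanism N_4 = -3·N_1 + 3·N_2 + 5 is discarded; N_4 is fixed at 7.
N_3 = max(N_2, N_1) + 6  [with N_2=-3, N_1=0]  = 6
N_5 = -3·N_3 + 3·N_2 - 1  [with N_3=6, N_2=-3]  = -28
N_6 = -2·N_5 - 2·N_4 + N_3  [with N_5=-28, N_4=7, N_3=6]  = 48
Without intervention: N_3 = max(N_2, N_1) + 6  [with N_2=-3, N_1=0]  = 6; N_4 = -3·N_1 + 3·N_2 + 5  [with N_1=0, N_2=-3]  = -4; N_5 = -3·N_3 + 3·N_2 - 1  [with N_3=6, N_2=-3]  = -28; N_6 = -2·N_5 - 2·N_4 + N_3  [with N_5=-28, N_4=-4, N_3=6]  = 70.
Change = 48 − 70 = -22.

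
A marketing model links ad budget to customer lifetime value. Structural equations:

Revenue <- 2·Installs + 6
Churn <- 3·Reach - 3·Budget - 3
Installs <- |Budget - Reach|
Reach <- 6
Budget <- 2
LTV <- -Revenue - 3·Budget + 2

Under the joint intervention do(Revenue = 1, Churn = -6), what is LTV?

-5

Setting Revenue = 1, Churn = -6 by intervention discards those variables' equations.
LTV = -Revenue - 3·Budget + 2  [with Revenue=1, Budget=2]  = -5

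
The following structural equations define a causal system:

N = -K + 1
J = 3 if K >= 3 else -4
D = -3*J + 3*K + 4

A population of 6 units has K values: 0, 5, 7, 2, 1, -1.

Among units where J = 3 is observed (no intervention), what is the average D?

13

Observing J=3 restricts to units where J's equation naturally yields 3: K ∈ {5, 7}. In that subpopulation D = 10, 16, mean 13.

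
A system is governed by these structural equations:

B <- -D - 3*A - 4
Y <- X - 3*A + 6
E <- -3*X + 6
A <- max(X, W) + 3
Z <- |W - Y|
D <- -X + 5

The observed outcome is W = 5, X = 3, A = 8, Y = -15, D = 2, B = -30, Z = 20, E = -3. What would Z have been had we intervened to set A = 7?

The intervention breaks the incoming arrows to A: A <- max(X, W) + 3 no longer applies, and A = 7.
Y = X - 3*A + 6  [with X=3, A=7]  = -12
Z = |W - Y|  [with W=5, Y=-12]  = 17

17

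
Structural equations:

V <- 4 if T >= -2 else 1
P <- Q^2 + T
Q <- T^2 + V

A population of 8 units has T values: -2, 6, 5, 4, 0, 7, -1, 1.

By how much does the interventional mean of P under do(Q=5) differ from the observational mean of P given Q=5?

2.5

Every unit gets Q=5 under the intervention. P values become 23, 31, 30, 29, 25, 32, 24, 26; E[P|do(Q=5)] = 27.5.
Conditioning on Q=5 selects the 2 unit(s) with T ∈ {-1, 1}. Their P values: 24, 26. Mean = 25.
Difference = 27.5 − 25 = 2.5.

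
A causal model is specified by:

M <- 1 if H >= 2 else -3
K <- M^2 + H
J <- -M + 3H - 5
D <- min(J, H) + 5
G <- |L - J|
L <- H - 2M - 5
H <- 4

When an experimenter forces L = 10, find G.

Under do(L=10), the mechanism L <- H - 2M - 5 is discarded; L is fixed at 10.
M = 1 if H >= 2 else -3  [with H=4]  = 1
J = -M + 3H - 5  [with M=1, H=4]  = 6
G = |L - J|  [with L=10, J=6]  = 4

4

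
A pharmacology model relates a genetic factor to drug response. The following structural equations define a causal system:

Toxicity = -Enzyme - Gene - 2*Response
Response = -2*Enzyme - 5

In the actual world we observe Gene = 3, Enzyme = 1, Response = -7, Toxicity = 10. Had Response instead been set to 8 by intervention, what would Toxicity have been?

The intervention breaks the incoming arrows to Response: Response = -2*Enzyme - 5 no longer applies, and Response = 8.
Toxicity = -Enzyme - Gene - 2*Response  [with Enzyme=1, Gene=3, Response=8]  = -20

-20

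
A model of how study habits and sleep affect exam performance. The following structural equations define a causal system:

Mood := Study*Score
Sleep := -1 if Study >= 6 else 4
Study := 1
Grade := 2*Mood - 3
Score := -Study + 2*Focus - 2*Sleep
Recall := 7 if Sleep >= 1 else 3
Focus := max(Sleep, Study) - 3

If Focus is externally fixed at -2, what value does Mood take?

-13

do(Focus=-2) replaces the equation Focus := max(Sleep, Study) - 3 with the constant Focus = -2.
Sleep = -1 if Study >= 6 else 4  [with Study=1]  = 4
Score = -Study + 2*Focus - 2*Sleep  [with Study=1, Focus=-2, Sleep=4]  = -13
Mood = Study*Score  [with Study=1, Score=-13]  = -13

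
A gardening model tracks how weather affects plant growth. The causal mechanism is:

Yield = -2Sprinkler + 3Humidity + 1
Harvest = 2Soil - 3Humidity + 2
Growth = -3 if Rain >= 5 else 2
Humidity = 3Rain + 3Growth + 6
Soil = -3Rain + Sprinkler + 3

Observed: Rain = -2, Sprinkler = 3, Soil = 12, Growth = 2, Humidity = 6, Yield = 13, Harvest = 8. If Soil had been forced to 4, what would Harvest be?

-8

The intervention breaks the incoming arrows to Soil: Soil = -3Rain + Sprinkler + 3 no longer applies, and Soil = 4.
Growth = -3 if Rain >= 5 else 2  [with Rain=-2]  = 2
Humidity = 3Rain + 3Growth + 6  [with Rain=-2, Growth=2]  = 6
Harvest = 2Soil - 3Humidity + 2  [with Soil=4, Humidity=6]  = -8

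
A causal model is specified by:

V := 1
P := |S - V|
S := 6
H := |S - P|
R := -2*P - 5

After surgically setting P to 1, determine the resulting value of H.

The intervention breaks the incoming arrows to P: P := |S - V| no longer applies, and P = 1.
H = |S - P|  [with S=6, P=1]  = 5

5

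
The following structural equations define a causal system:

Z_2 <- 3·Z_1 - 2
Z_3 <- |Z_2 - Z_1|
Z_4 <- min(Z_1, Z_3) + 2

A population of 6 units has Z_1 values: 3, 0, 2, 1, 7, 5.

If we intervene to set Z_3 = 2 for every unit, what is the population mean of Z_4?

Under do(Z_3=2), Z_3's equation is replaced by Z_3=2 for every unit. Per-unit Z_4: 4, 2, 4, 3, 4, 4. Mean = 3.5.

3.5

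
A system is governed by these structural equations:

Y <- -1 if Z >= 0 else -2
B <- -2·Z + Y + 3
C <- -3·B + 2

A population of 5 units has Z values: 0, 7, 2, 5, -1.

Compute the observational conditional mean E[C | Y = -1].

17

Conditioning on Y=-1 selects the 4 unit(s) with Z ∈ {0, 7, 2, 5}. Their C values: -4, 38, 8, 26. Mean = 17.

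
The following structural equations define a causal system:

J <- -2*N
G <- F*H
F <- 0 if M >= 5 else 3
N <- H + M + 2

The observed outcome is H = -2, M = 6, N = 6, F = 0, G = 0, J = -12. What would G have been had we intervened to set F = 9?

-18

Intervening sets F = 9 and removes its equation (F <- 0 if M >= 5 else 3).
G = F*H  [with F=9, H=-2]  = -18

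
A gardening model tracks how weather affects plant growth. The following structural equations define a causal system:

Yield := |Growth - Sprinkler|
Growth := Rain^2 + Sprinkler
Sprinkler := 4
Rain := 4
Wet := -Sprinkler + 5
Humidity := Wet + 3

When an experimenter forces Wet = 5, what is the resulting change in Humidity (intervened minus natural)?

4

do(Wet=5) replaces the equation Wet := -Sprinkler + 5 with the constant Wet = 5.
Humidity = Wet + 3  [with Wet=5]  = 8
Without intervention: Wet = -Sprinkler + 5  [with Sprinkler=4]  = 1; Humidity = Wet + 3  [with Wet=1]  = 4.
Change = 8 − 4 = 4.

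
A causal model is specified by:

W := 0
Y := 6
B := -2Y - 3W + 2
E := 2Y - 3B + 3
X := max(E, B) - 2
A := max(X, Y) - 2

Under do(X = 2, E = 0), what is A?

4

Setting X = 2, E = 0 by intervention discards those variables' equations.
A = max(X, Y) - 2  [with X=2, Y=6]  = 4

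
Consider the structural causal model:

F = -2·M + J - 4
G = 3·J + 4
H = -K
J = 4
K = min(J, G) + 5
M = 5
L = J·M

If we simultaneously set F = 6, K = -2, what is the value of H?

Under do(F = 6, K = -2), each intervened variable's structural equation is replaced by its fixed value.
H = -K  [with K=-2]  = 2

2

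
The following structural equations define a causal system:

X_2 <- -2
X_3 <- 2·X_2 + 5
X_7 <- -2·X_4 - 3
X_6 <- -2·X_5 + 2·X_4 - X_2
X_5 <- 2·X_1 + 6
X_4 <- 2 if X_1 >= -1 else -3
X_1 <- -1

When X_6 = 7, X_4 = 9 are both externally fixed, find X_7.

-21

Under do(X_6 = 7, X_4 = 9), each intervened variable's structural equation is replaced by its fixed value.
X_7 = -2·X_4 - 3  [with X_4=9]  = -21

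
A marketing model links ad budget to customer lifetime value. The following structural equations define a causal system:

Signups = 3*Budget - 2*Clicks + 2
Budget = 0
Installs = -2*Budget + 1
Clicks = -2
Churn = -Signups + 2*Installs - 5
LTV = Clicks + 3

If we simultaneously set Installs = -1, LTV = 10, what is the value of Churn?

The joint intervention fixes Installs = -1, LTV = 10, removing each variable's own equation.
Signups = 3*Budget - 2*Clicks + 2  [with Budget=0, Clicks=-2]  = 6
Churn = -Signups + 2*Installs - 5  [with Signups=6, Installs=-1]  = -13

-13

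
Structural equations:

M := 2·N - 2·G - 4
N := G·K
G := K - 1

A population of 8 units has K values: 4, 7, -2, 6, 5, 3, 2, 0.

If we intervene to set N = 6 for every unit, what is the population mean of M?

3.75

Under do(N=6), N's equation is replaced by N=6 for every unit. Per-unit M: 2, -4, 14, -2, 0, 4, 6, 10. Mean = 3.75.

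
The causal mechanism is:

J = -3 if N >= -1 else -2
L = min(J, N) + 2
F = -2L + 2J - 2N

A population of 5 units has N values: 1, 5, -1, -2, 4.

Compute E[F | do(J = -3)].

do(J=-3) breaks J's dependence on N. With J=-3 fixed, F across the units is -6, -14, -2, 0, -12, mean -6.8.

-6.8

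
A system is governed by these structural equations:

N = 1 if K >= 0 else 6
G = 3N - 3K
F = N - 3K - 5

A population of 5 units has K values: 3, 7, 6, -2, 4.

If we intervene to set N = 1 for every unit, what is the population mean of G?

Every unit gets N=1 under the intervention. G values become -6, -18, -15, 9, -9; E[G|do(N=1)] = -7.8.

-7.8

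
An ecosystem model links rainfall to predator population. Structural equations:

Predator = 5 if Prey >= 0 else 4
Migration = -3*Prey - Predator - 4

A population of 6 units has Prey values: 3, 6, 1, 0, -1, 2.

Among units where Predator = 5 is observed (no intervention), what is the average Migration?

-16.2

Observing Predator=5 restricts to units where Predator's equation naturally yields 5: Prey ∈ {3, 6, 1, 0, 2}. In that subpopulation Migration = -18, -27, -12, -9, -15, mean -16.2.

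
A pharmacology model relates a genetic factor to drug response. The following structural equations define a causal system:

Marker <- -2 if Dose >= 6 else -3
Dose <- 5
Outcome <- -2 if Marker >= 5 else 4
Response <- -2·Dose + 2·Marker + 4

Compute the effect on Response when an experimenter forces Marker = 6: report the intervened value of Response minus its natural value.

18

The intervention breaks the incoming arrows to Marker: Marker <- -2 if Dose >= 6 else -3 no longer applies, and Marker = 6.
Response = -2·Dose + 2·Marker + 4  [with Dose=5, Marker=6]  = 6
Without intervention: Marker = -2 if Dose >= 6 else -3  [with Dose=5]  = -3; Response = -2·Dose + 2·Marker + 4  [with Dose=5, Marker=-3]  = -12.
Change = 6 − (-12) = 18.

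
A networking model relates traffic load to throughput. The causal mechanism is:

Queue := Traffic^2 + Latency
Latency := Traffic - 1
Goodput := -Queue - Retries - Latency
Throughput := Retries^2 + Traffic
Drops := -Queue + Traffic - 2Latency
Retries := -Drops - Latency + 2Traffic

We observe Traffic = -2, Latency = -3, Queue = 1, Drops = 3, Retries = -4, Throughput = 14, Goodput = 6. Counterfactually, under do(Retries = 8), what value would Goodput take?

-6

Under do(Retries=8), the mechanism Retries := -Drops - Latency + 2Traffic is discarded; Retries is fixed at 8.
Latency = Traffic - 1  [with Traffic=-2]  = -3
Queue = Traffic^2 + Latency  [with Traffic=-2, Latency=-3]  = 1
Goodput = -Queue - Retries - Latency  [with Queue=1, Retries=8, Latency=-3]  = -6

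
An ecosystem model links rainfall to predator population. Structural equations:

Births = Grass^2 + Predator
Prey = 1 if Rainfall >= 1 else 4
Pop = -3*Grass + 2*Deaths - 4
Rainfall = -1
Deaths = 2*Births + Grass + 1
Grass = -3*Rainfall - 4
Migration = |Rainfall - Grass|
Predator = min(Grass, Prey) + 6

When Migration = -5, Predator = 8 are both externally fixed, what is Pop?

35

The joint intervention fixes Migration = -5, Predator = 8, removing each variable's own equation.
Grass = -3*Rainfall - 4  [with Rainfall=-1]  = -1
Births = Grass^2 + Predator  [with Grass=-1, Predator=8]  = 9
Deaths = 2*Births + Grass + 1  [with Births=9, Grass=-1]  = 18
Pop = -3*Grass + 2*Deaths - 4  [with Grass=-1, Deaths=18]  = 35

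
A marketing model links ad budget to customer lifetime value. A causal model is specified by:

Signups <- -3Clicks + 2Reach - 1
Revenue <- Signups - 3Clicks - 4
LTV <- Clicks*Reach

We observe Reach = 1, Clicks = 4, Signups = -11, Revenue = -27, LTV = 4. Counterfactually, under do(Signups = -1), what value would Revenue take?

-17

The intervention breaks the incoming arrows to Signups: Signups <- -3Clicks + 2Reach - 1 no longer applies, and Signups = -1.
Revenue = Signups - 3Clicks - 4  [with Signups=-1, Clicks=4]  = -17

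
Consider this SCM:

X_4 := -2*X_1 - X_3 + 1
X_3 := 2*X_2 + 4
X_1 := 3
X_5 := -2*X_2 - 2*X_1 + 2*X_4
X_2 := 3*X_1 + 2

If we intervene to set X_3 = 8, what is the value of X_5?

do(X_3=8) replaces the equation X_3 := 2*X_2 + 4 with the constant X_3 = 8.
X_2 = 3*X_1 + 2  [with X_1=3]  = 11
X_4 = -2*X_1 - X_3 + 1  [with X_1=3, X_3=8]  = -13
X_5 = -2*X_2 - 2*X_1 + 2*X_4  [with X_2=11, X_1=3, X_4=-13]  = -54

-54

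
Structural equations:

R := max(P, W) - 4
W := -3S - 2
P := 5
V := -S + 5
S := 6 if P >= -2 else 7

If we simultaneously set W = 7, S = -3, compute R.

3

Setting W = 7, S = -3 by intervention discards those variables' equations.
R = max(P, W) - 4  [with P=5, W=7]  = 3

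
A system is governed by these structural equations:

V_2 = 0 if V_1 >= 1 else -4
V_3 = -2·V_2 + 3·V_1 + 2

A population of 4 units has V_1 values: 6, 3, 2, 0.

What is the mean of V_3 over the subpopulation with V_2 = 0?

E[V_3|V_2=0] averages over only the 3 units with V_2=0 (V_1 = 6, 3, 2): V_3 = 20, 11, 8, mean 13.

13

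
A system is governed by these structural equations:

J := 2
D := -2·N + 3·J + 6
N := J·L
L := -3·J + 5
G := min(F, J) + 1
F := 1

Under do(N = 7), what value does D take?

-2

The intervention breaks the incoming arrows to N: N := J·L no longer applies, and N = 7.
D = -2·N + 3·J + 6  [with N=7, J=2]  = -2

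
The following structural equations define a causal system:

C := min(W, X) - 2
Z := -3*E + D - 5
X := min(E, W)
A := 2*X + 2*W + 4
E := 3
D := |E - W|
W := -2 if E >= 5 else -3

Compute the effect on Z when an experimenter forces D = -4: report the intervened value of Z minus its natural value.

do(D=-4) replaces the equation D := |E - W| with the constant D = -4.
Z = -3*E + D - 5  [with E=3, D=-4]  = -18
Without intervention: W = -2 if E >= 5 else -3  [with E=3]  = -3; D = |E - W|  [with E=3, W=-3]  = 6; Z = -3*E + D - 5  [with E=3, D=6]  = -8.
Change = -18 − (-8) = -10.

-10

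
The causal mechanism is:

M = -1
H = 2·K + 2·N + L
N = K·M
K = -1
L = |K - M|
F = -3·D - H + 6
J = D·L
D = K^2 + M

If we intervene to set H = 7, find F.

-1

do(H=7) replaces the equation H = 2·K + 2·N + L with the constant H = 7.
D = K^2 + M  [with K=-1, M=-1]  = 0
F = -3·D - H + 6  [with D=0, H=7]  = -1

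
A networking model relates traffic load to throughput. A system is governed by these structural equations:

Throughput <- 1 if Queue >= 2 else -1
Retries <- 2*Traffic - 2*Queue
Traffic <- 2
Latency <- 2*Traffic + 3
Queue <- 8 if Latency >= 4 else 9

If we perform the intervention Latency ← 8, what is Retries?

Under do(Latency=8), the mechanism Latency <- 2*Traffic + 3 is discarded; Latency is fixed at 8.
Queue = 8 if Latency >= 4 else 9  [with Latency=8]  = 8
Retries = 2*Traffic - 2*Queue  [with Traffic=2, Queue=8]  = -12

-12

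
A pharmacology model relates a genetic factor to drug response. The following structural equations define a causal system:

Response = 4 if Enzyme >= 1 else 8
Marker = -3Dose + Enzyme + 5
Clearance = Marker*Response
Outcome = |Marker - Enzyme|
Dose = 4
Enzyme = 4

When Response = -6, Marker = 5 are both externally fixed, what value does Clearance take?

-30

The joint intervention fixes Response = -6, Marker = 5, removing each variable's own equation.
Clearance = Marker*Response  [with Marker=5, Response=-6]  = -30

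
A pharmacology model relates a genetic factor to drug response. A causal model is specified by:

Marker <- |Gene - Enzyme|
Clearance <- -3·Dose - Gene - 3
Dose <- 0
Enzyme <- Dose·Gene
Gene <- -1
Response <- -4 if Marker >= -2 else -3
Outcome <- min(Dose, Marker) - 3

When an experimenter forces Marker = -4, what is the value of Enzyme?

0

Under do(Marker=-4), the mechanism Marker <- |Gene - Enzyme| is discarded; Marker is fixed at -4.
Since Enzyme is not a descendant of the intervened variable, it is unaffected.
Enzyme = Dose·Gene  [with Dose=0, Gene=-1]  = 0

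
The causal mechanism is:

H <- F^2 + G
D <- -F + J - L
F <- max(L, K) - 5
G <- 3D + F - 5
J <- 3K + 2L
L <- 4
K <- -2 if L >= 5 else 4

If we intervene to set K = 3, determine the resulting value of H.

37

Under do(K=3), the mechanism K <- -2 if L >= 5 else 4 is discarded; K is fixed at 3.
F = max(L, K) - 5  [with L=4, K=3]  = -1
J = 3K + 2L  [with K=3, L=4]  = 17
D = -F + J - L  [with F=-1, J=17, L=4]  = 14
G = 3D + F - 5  [with D=14, F=-1]  = 36
H = F^2 + G  [with F=-1, G=36]  = 37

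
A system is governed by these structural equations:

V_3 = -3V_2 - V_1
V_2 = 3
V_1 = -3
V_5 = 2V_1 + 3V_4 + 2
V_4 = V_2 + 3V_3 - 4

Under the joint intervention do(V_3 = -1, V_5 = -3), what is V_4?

-4

The joint intervention fixes V_3 = -1, V_5 = -3, removing each variable's own equation.
V_4 = V_2 + 3V_3 - 4  [with V_2=3, V_3=-1]  = -4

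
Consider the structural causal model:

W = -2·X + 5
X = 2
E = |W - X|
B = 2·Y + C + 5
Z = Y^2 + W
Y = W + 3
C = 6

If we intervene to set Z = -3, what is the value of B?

19

Intervening sets Z = -3 and removes its equation (Z = Y^2 + W).
Since B is not a descendant of the intervened variable, it is unaffected.
W = -2·X + 5  [with X=2]  = 1
Y = W + 3  [with W=1]  = 4
B = 2·Y + C + 5  [with Y=4, C=6]  = 19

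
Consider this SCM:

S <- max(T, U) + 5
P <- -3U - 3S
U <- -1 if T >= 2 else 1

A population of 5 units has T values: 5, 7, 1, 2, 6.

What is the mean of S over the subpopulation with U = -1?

E[S|U=-1] averages over only the 4 units with U=-1 (T = 5, 7, 2, 6): S = 10, 12, 7, 11, mean 10.

10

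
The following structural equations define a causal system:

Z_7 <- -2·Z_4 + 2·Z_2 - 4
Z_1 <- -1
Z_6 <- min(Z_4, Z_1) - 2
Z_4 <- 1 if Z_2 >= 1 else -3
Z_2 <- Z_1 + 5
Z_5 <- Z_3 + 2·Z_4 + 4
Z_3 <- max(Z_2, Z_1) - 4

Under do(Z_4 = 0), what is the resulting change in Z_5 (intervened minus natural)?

Intervening sets Z_4 = 0 and removes its equation (Z_4 <- 1 if Z_2 >= 1 else -3).
Z_2 = Z_1 + 5  [with Z_1=-1]  = 4
Z_3 = max(Z_2, Z_1) - 4  [with Z_2=4, Z_1=-1]  = 0
Z_5 = Z_3 + 2·Z_4 + 4  [with Z_3=0, Z_4=0]  = 4
Without intervention: Z_2 = Z_1 + 5  [with Z_1=-1]  = 4; Z_3 = max(Z_2, Z_1) - 4  [with Z_2=4, Z_1=-1]  = 0; Z_4 = 1 if Z_2 >= 1 else -3  [with Z_2=4]  = 1; Z_5 = Z_3 + 2·Z_4 + 4  [with Z_3=0, Z_4=1]  = 6.
Change = 4 − 6 = -2.

-2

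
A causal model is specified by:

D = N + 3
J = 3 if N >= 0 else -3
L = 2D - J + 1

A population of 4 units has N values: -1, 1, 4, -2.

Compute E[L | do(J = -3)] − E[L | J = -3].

4

Under do(J=-3), J's equation is replaced by J=-3 for every unit. Per-unit L: 8, 12, 18, 6. Mean = 11.
Observing J=-3 restricts to units where J's equation naturally yields -3: N ∈ {-1, -2}. In that subpopulation L = 8, 6, mean 7.
Difference = 11 − 7 = 4.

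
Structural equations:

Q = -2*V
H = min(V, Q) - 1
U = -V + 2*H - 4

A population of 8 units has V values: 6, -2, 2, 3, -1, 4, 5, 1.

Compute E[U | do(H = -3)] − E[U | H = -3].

Under do(H=-3), H's equation is replaced by H=-3 for every unit. Per-unit U: -16, -8, -12, -13, -9, -14, -15, -11. Mean = -12.25.
Conditioning on H=-3 selects the 2 unit(s) with V ∈ {-2, 1}. Their U values: -8, -11. Mean = -9.5.
Difference = -12.25 − (-9.5) = -2.75.

-2.75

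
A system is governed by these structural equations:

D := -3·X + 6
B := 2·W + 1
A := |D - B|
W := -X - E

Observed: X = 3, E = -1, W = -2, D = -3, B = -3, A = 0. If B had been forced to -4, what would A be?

The intervention breaks the incoming arrows to B: B := 2·W + 1 no longer applies, and B = -4.
D = -3·X + 6  [with X=3]  = -3
A = |D - B|  [with D=-3, B=-4]  = 1

1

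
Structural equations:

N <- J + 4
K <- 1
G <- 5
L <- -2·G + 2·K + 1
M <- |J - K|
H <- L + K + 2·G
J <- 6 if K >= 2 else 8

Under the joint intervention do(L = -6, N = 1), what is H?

5

Setting L = -6, N = 1 by intervention discards those variables' equations.
H = L + K + 2·G  [with L=-6, K=1, G=5]  = 5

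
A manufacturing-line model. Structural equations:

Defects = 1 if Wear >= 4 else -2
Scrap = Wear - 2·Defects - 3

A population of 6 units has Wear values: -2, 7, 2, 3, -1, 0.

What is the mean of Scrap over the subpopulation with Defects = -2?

1.4

Conditioning on Defects=-2 selects the 5 unit(s) with Wear ∈ {-2, 2, 3, -1, 0}. Their Scrap values: -1, 3, 4, 0, 1. Mean = 1.4.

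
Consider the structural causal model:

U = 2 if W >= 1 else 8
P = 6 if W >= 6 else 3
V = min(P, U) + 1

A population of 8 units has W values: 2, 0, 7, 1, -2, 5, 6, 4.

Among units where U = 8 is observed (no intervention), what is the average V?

4

Conditioning on U=8 selects the 2 unit(s) with W ∈ {0, -2}. Their V values: 4, 4. Mean = 4.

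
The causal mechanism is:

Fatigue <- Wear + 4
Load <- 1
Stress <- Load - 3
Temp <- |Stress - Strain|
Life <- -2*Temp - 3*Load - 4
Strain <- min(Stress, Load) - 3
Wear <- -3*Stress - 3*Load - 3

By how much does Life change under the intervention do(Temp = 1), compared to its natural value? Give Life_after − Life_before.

4

The intervention breaks the incoming arrows to Temp: Temp <- |Stress - Strain| no longer applies, and Temp = 1.
Life = -2*Temp - 3*Load - 4  [with Temp=1, Load=1]  = -9
Without intervention: Stress = Load - 3  [with Load=1]  = -2; Strain = min(Stress, Load) - 3  [with Stress=-2, Load=1]  = -5; Temp = |Stress - Strain|  [with Stress=-2, Strain=-5]  = 3; Life = -2*Temp - 3*Load - 4  [with Temp=3, Load=1]  = -13.
Change = -9 − (-13) = 4.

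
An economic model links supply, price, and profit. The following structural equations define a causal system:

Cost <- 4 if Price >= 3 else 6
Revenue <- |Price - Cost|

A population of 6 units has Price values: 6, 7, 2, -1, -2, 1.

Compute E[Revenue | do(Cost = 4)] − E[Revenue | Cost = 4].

do(Cost=4) breaks Cost's dependence on Price. With Cost=4 fixed, Revenue across the units is 2, 3, 2, 5, 6, 3, mean 3.5.
Conditioning on Cost=4 selects the 2 unit(s) with Price ∈ {6, 7}. Their Revenue values: 2, 3. Mean = 2.5.
Difference = 3.5 − 2.5 = 1.

1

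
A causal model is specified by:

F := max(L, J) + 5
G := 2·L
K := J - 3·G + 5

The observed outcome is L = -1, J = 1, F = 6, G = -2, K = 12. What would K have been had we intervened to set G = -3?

Intervening sets G = -3 and removes its equation (G := 2·L).
K = J - 3·G + 5  [with J=1, G=-3]  = 15

15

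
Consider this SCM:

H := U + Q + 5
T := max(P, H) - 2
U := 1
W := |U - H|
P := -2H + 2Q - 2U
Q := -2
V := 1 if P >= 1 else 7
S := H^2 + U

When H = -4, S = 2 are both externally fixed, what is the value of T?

Setting H = -4, S = 2 by intervention discards those variables' equations.
P = -2H + 2Q - 2U  [with H=-4, Q=-2, U=1]  = 2
T = max(P, H) - 2  [with P=2, H=-4]  = 0

0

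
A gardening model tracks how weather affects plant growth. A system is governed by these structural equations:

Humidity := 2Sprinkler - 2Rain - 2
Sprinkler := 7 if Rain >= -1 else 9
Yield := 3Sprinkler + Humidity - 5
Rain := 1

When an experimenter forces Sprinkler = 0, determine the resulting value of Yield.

Under do(Sprinkler=0), the mechanism Sprinkler := 7 if Rain >= -1 else 9 is discarded; Sprinkler is fixed at 0.
Humidity = 2Sprinkler - 2Rain - 2  [with Sprinkler=0, Rain=1]  = -4
Yield = 3Sprinkler + Humidity - 5  [with Sprinkler=0, Humidity=-4]  = -9

-9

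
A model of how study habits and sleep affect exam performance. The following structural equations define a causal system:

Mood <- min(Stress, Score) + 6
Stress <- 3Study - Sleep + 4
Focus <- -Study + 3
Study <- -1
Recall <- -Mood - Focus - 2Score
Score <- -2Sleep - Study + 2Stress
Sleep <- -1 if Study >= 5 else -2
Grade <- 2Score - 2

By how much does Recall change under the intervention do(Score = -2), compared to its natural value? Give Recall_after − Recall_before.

31

Under do(Score=-2), the mechanism Score <- -2Sleep - Study + 2Stress is discarded; Score is fixed at -2.
Sleep = -1 if Study >= 5 else -2  [with Study=-1]  = -2
Stress = 3Study - Sleep + 4  [with Study=-1, Sleep=-2]  = 3
Focus = -Study + 3  [with Study=-1]  = 4
Mood = min(Stress, Score) + 6  [with Stress=3, Score=-2]  = 4
Recall = -Mood - Focus - 2Score  [with Mood=4, Focus=4, Score=-2]  = -4
Without intervention: Sleep = -1 if Study >= 5 else -2  [with Study=-1]  = -2; Stress = 3Study - Sleep + 4  [with Study=-1, Sleep=-2]  = 3; Focus = -Study + 3  [with Study=-1]  = 4; Score = -2Sleep - Study + 2Stress  [with Sleep=-2, Study=-1, Stress=3]  = 11; Mood = min(Stress, Score) + 6  [with Stress=3, Score=11]  = 9; Recall = -Mood - Focus - 2Score  [with Mood=9, Focus=4, Score=11]  = -35.
Change = -4 − (-35) = 31.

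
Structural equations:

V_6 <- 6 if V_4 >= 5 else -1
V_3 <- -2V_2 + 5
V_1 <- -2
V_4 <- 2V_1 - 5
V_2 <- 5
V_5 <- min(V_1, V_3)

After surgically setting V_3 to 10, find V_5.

do(V_3=10) replaces the equation V_3 <- -2V_2 + 5 with the constant V_3 = 10.
V_5 = min(V_1, V_3)  [with V_1=-2, V_3=10]  = -2

-2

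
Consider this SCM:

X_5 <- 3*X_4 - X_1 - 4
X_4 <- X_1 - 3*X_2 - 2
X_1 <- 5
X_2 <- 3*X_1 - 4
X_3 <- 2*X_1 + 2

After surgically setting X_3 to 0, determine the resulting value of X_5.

do(X_3=0) replaces the equation X_3 <- 2*X_1 + 2 with the constant X_3 = 0.
X_5 is not downstream of the intervention, so its value is determined by the original equations.
X_2 = 3*X_1 - 4  [with X_1=5]  = 11
X_4 = X_1 - 3*X_2 - 2  [with X_1=5, X_2=11]  = -30
X_5 = 3*X_4 - X_1 - 4  [with X_4=-30, X_1=5]  = -99

-99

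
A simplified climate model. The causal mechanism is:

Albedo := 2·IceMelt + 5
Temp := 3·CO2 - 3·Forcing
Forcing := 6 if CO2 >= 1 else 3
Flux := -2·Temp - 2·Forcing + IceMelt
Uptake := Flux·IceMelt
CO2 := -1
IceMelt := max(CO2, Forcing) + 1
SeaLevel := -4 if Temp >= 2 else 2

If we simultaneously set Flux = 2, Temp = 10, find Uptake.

Setting Flux = 2, Temp = 10 by intervention discards those variables' equations.
Forcing = 6 if CO2 >= 1 else 3  [with CO2=-1]  = 3
IceMelt = max(CO2, Forcing) + 1  [with CO2=-1, Forcing=3]  = 4
Uptake = Flux·IceMelt  [with Flux=2, IceMelt=4]  = 8

8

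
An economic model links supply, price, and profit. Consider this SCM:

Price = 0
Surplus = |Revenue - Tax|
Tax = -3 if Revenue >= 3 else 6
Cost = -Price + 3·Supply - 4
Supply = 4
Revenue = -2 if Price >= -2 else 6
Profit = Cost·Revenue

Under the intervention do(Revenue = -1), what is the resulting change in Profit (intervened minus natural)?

Under do(Revenue=-1), the mechanism Revenue = -2 if Price >= -2 else 6 is discarded; Revenue is fixed at -1.
Cost = -Price + 3·Supply - 4  [with Price=0, Supply=4]  = 8
Profit = Cost·Revenue  [with Cost=8, Revenue=-1]  = -8
Without intervention: Cost = -Price + 3·Supply - 4  [with Price=0, Supply=4]  = 8; Revenue = -2 if Price >= -2 else 6  [with Price=0]  = -2; Profit = Cost·Revenue  [with Cost=8, Revenue=-2]  = -16.
Change = -8 − (-16) = 8.

8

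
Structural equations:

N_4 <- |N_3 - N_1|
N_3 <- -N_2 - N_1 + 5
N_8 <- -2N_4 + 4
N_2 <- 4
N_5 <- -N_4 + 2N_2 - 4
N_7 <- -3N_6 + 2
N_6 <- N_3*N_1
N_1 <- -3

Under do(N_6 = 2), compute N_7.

-4

Intervening sets N_6 = 2 and removes its equation (N_6 <- N_3*N_1).
N_7 = -3N_6 + 2  [with N_6=2]  = -4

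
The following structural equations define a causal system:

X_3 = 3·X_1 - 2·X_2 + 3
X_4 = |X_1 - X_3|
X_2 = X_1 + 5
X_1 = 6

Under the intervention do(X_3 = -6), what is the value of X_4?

12

The intervention breaks the incoming arrows to X_3: X_3 = 3·X_1 - 2·X_2 + 3 no longer applies, and X_3 = -6.
X_4 = |X_1 - X_3|  [with X_1=6, X_3=-6]  = 12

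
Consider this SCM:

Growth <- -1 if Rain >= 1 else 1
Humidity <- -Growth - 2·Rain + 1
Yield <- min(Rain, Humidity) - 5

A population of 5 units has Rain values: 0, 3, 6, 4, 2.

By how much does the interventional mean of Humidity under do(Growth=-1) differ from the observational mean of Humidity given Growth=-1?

1.5

Under do(Growth=-1), Growth's equation is replaced by Growth=-1 for every unit. Per-unit Humidity: 2, -4, -10, -6, -2. Mean = -4.
E[Humidity|Growth=-1] averages over only the 4 units with Growth=-1 (Rain = 3, 6, 4, 2): Humidity = -4, -10, -6, -2, mean -5.5.
Difference = -4 − (-5.5) = 1.5.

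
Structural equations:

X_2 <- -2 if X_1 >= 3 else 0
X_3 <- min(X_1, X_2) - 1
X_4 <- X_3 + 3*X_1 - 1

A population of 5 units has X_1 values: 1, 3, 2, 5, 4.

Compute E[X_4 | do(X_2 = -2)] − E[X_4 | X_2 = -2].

-3

Under do(X_2=-2), X_2's equation is replaced by X_2=-2 for every unit. Per-unit X_4: -1, 5, 2, 11, 8. Mean = 5.
E[X_4|X_2=-2] averages over only the 3 units with X_2=-2 (X_1 = 3, 5, 4): X_4 = 5, 11, 8, mean 8.
Difference = 5 − 8 = -3.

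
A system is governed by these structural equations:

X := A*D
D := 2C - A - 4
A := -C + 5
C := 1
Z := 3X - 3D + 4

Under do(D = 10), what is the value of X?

40

The intervention breaks the incoming arrows to D: D := 2C - A - 4 no longer applies, and D = 10.
A = -C + 5  [with C=1]  = 4
X = A*D  [with A=4, D=10]  = 40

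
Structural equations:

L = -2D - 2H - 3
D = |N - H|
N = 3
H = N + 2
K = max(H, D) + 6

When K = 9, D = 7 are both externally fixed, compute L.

The joint intervention fixes K = 9, D = 7, removing each variable's own equation.
H = N + 2  [with N=3]  = 5
L = -2D - 2H - 3  [with D=7, H=5]  = -27

-27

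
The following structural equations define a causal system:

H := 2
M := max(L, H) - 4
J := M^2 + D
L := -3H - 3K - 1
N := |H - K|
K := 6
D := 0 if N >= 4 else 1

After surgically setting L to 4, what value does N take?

do(L=4) replaces the equation L := -3H - 3K - 1 with the constant L = 4.
N is not downstream of the intervention, so its value is determined by the original equations.
N = |H - K|  [with H=2, K=6]  = 4

4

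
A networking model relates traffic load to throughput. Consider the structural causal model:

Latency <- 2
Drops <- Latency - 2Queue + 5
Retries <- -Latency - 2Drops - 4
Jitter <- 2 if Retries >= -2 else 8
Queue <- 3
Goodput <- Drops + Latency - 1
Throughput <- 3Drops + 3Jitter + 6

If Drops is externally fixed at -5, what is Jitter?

do(Drops=-5) replaces the equation Drops <- Latency - 2Queue + 5 with the constant Drops = -5.
Retries = -Latency - 2Drops - 4  [with Latency=2, Drops=-5]  = 4
Jitter = 2 if Retries >= -2 else 8  [with Retries=4]  = 2

2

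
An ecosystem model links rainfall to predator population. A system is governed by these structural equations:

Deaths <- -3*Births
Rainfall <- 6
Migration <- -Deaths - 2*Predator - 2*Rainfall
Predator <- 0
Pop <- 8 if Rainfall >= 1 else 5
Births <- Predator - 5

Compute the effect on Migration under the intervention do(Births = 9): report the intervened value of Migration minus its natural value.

42

do(Births=9) replaces the equation Births <- Predator - 5 with the constant Births = 9.
Deaths = -3*Births  [with Births=9]  = -27
Migration = -Deaths - 2*Predator - 2*Rainfall  [with Deaths=-27, Predator=0, Rainfall=6]  = 15
Without intervention: Births = Predator - 5  [with Predator=0]  = -5; Deaths = -3*Births  [with Births=-5]  = 15; Migration = -Deaths - 2*Predator - 2*Rainfall  [with Deaths=15, Predator=0, Rainfall=6]  = -27.
Change = 15 − (-27) = 42.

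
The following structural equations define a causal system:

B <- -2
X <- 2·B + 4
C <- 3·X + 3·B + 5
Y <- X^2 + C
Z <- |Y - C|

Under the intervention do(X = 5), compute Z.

25

do(X=5) replaces the equation X <- 2·B + 4 with the constant X = 5.
C = 3·X + 3·B + 5  [with X=5, B=-2]  = 14
Y = X^2 + C  [with X=5, C=14]  = 39
Z = |Y - C|  [with Y=39, C=14]  = 25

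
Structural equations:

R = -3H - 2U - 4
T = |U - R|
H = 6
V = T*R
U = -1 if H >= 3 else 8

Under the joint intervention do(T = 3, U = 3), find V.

-84

The joint intervention fixes T = 3, U = 3, removing each variable's own equation.
R = -3H - 2U - 4  [with H=6, U=3]  = -28
V = T*R  [with T=3, R=-28]  = -84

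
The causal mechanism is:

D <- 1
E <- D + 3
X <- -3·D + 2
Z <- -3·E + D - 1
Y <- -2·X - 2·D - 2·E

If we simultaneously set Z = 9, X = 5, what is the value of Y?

The joint intervention fixes Z = 9, X = 5, removing each variable's own equation.
E = D + 3  [with D=1]  = 4
Y = -2·X - 2·D - 2·E  [with X=5, D=1, E=4]  = -20

-20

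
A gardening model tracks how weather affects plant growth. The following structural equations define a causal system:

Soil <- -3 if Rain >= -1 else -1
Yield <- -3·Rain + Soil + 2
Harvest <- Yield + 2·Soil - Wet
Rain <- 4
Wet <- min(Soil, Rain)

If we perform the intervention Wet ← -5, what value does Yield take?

The intervention breaks the incoming arrows to Wet: Wet <- min(Soil, Rain) no longer applies, and Wet = -5.
Yield is not downstream of the intervention, so its value is determined by the original equations.
Soil = -3 if Rain >= -1 else -1  [with Rain=4]  = -3
Yield = -3·Rain + Soil + 2  [with Rain=4, Soil=-3]  = -13

-13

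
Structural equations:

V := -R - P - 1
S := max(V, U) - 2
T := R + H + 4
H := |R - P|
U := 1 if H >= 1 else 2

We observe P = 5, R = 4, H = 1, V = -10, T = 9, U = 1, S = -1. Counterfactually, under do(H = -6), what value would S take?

The intervention breaks the incoming arrows to H: H := |R - P| no longer applies, and H = -6.
V = -R - P - 1  [with R=4, P=5]  = -10
U = 1 if H >= 1 else 2  [with H=-6]  = 2
S = max(V, U) - 2  [with V=-10, U=2]  = 0

0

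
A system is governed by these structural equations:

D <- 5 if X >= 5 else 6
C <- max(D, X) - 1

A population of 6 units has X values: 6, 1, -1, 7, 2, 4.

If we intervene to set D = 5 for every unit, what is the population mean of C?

Every unit gets D=5 under the intervention. C values become 5, 4, 4, 6, 4, 4; E[C|do(D=5)] = 4.5.

4.5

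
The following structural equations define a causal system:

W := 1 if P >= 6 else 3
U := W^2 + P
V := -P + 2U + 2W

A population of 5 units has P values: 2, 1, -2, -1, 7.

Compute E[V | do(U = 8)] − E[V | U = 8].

Under do(U=8), U's equation is replaced by U=8 for every unit. Per-unit V: 20, 21, 24, 23, 11. Mean = 19.8.
Observing U=8 restricts to units where U's equation naturally yields 8: P ∈ {-1, 7}. In that subpopulation V = 23, 11, mean 17.
Difference = 19.8 − 17 = 2.8.

2.8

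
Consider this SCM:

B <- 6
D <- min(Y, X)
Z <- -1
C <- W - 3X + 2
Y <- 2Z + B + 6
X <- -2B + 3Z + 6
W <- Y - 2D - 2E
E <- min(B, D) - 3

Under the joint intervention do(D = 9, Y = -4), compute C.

1

Under do(D = 9, Y = -4), each intervened variable's structural equation is replaced by its fixed value.
X = -2B + 3Z + 6  [with B=6, Z=-1]  = -9
E = min(B, D) - 3  [with B=6, D=9]  = 3
W = Y - 2D - 2E  [with Y=-4, D=9, E=3]  = -28
C = W - 3X + 2  [with W=-28, X=-9]  = 1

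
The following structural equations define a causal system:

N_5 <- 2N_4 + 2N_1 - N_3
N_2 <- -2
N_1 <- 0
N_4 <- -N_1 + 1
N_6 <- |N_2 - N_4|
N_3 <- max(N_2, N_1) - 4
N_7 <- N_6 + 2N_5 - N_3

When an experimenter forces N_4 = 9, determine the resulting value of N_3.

Under do(N_4=9), the mechanism N_4 <- -N_1 + 1 is discarded; N_4 is fixed at 9.
Since N_3 is not a descendant of the intervened variable, it is unaffected.
N_3 = max(N_2, N_1) - 4  [with N_2=-2, N_1=0]  = -4

-4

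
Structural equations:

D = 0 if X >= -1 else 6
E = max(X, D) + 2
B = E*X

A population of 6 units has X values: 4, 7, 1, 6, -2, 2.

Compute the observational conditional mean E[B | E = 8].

16

E[B|E=8] averages over only the 2 units with E=8 (X = 6, -2): B = 48, -16, mean 16.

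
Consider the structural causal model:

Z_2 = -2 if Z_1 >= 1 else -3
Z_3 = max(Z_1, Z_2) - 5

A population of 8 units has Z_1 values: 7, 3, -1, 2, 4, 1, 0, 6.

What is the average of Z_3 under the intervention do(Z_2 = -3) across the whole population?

The intervention sets Z_2=-3 in all 8 units regardless of Z_1. Recomputing Z_3 per unit gives 2, -2, -6, -3, -1, -4, -5, 1; average -2.25.

-2.25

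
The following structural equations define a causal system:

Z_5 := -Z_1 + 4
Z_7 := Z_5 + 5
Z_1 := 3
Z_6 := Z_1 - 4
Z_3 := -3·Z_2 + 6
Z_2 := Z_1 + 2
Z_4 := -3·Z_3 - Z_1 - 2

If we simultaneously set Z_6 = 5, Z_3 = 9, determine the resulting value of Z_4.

-32

Under do(Z_6 = 5, Z_3 = 9), each intervened variable's structural equation is replaced by its fixed value.
Z_4 = -3·Z_3 - Z_1 - 2  [with Z_3=9, Z_1=3]  = -32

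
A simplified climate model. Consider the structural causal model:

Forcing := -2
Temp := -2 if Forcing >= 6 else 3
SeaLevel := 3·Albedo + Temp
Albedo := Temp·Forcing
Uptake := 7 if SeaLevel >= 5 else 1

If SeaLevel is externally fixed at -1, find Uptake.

1

Intervening sets SeaLevel = -1 and removes its equation (SeaLevel := 3·Albedo + Temp).
Uptake = 7 if SeaLevel >= 5 else 1  [with SeaLevel=-1]  = 1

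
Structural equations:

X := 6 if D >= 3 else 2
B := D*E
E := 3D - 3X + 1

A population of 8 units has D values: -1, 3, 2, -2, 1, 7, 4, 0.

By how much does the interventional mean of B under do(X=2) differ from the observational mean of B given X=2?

do(X=2) breaks X's dependence on D. With X=2 fixed, B across the units is 8, 12, 2, 22, -2, 112, 28, 0, mean 22.75.
Conditioning on X=2 selects the 5 unit(s) with D ∈ {-1, 2, -2, 1, 0}. Their B values: 8, 2, 22, -2, 0. Mean = 6.
Difference = 22.75 − 6 = 16.75.

16.75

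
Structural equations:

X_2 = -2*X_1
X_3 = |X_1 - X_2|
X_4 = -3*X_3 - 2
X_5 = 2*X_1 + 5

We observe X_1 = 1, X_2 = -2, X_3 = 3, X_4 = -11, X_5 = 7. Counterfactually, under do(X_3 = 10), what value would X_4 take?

The intervention breaks the incoming arrows to X_3: X_3 = |X_1 - X_2| no longer applies, and X_3 = 10.
X_4 = -3*X_3 - 2  [with X_3=10]  = -32

-32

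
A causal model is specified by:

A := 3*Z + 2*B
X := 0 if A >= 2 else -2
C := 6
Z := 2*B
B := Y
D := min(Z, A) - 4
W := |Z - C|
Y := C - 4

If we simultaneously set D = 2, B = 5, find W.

4

The joint intervention fixes D = 2, B = 5, removing each variable's own equation.
Z = 2*B  [with B=5]  = 10
W = |Z - C|  [with Z=10, C=6]  = 4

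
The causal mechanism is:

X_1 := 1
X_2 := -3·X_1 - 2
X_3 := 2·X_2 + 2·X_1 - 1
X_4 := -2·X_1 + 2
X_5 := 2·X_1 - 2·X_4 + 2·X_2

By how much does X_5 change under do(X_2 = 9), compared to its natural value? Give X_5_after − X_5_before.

28

do(X_2=9) replaces the equation X_2 := -3·X_1 - 2 with the constant X_2 = 9.
X_4 = -2·X_1 + 2  [with X_1=1]  = 0
X_5 = 2·X_1 - 2·X_4 + 2·X_2  [with X_1=1, X_4=0, X_2=9]  = 20
Without intervention: X_2 = -3·X_1 - 2  [with X_1=1]  = -5; X_4 = -2·X_1 + 2  [with X_1=1]  = 0; X_5 = 2·X_1 - 2·X_4 + 2·X_2  [with X_1=1, X_4=0, X_2=-5]  = -8.
Change = 20 − (-8) = 28.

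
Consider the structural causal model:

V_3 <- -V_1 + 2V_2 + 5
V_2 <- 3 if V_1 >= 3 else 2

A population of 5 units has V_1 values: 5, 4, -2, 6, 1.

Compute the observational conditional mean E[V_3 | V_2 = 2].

9.5

Conditioning on V_2=2 selects the 2 unit(s) with V_1 ∈ {-2, 1}. Their V_3 values: 11, 8. Mean = 9.5.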